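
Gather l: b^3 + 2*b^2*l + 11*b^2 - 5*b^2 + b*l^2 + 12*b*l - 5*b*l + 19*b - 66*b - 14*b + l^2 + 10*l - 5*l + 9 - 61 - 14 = b^3 + 6*b^2 - 61*b + l^2*(b + 1) + l*(2*b^2 + 7*b + 5) - 66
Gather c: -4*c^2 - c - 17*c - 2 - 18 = -4*c^2 - 18*c - 20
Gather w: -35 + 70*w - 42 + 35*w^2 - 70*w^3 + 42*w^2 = -70*w^3 + 77*w^2 + 70*w - 77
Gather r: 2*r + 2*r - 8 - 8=4*r - 16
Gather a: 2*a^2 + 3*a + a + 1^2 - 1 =2*a^2 + 4*a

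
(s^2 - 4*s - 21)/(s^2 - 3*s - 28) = (s + 3)/(s + 4)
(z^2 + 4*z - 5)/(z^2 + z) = (z^2 + 4*z - 5)/(z*(z + 1))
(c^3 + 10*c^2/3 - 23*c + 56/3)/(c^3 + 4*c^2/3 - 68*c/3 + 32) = (c^2 + 6*c - 7)/(c^2 + 4*c - 12)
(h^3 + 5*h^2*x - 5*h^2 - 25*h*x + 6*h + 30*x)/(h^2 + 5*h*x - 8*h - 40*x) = (h^2 - 5*h + 6)/(h - 8)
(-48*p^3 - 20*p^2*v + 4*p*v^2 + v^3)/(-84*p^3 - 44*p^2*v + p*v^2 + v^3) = (4*p - v)/(7*p - v)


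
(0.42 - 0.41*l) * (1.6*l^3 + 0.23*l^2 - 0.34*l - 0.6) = -0.656*l^4 + 0.5777*l^3 + 0.236*l^2 + 0.1032*l - 0.252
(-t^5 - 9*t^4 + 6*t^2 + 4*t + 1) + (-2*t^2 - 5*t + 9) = -t^5 - 9*t^4 + 4*t^2 - t + 10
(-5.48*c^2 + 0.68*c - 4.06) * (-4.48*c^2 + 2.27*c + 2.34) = 24.5504*c^4 - 15.486*c^3 + 6.9092*c^2 - 7.625*c - 9.5004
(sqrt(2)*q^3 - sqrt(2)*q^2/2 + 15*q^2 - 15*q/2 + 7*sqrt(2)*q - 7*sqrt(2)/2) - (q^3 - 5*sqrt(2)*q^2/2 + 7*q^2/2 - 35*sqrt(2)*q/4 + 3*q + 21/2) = -q^3 + sqrt(2)*q^3 + 2*sqrt(2)*q^2 + 23*q^2/2 - 21*q/2 + 63*sqrt(2)*q/4 - 21/2 - 7*sqrt(2)/2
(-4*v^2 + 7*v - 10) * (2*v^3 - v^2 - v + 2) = -8*v^5 + 18*v^4 - 23*v^3 - 5*v^2 + 24*v - 20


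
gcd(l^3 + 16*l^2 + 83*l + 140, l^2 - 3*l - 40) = l + 5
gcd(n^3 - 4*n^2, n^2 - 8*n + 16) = n - 4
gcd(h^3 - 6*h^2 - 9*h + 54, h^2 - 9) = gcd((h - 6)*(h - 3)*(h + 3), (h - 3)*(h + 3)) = h^2 - 9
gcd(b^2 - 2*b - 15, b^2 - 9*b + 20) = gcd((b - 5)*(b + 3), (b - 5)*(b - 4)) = b - 5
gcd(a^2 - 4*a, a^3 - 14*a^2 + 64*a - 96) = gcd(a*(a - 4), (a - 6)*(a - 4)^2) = a - 4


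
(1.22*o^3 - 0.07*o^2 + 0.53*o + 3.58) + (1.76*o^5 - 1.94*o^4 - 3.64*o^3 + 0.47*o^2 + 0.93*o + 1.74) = 1.76*o^5 - 1.94*o^4 - 2.42*o^3 + 0.4*o^2 + 1.46*o + 5.32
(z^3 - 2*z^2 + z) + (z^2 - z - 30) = z^3 - z^2 - 30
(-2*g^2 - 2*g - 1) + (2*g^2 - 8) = -2*g - 9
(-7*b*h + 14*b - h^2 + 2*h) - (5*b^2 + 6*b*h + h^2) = -5*b^2 - 13*b*h + 14*b - 2*h^2 + 2*h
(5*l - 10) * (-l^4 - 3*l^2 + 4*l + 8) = -5*l^5 + 10*l^4 - 15*l^3 + 50*l^2 - 80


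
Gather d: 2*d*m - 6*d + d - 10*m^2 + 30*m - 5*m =d*(2*m - 5) - 10*m^2 + 25*m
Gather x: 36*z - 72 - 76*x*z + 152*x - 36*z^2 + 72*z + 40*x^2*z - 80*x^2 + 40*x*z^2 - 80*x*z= x^2*(40*z - 80) + x*(40*z^2 - 156*z + 152) - 36*z^2 + 108*z - 72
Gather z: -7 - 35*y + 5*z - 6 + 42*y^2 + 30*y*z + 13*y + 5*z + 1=42*y^2 - 22*y + z*(30*y + 10) - 12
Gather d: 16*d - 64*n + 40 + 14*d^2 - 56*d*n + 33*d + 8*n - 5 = 14*d^2 + d*(49 - 56*n) - 56*n + 35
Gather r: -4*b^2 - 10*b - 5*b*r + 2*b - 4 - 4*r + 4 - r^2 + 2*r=-4*b^2 - 8*b - r^2 + r*(-5*b - 2)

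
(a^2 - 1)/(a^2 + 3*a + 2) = (a - 1)/(a + 2)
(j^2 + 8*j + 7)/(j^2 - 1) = (j + 7)/(j - 1)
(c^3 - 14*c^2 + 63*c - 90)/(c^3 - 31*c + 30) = (c^2 - 9*c + 18)/(c^2 + 5*c - 6)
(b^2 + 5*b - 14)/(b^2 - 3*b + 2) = (b + 7)/(b - 1)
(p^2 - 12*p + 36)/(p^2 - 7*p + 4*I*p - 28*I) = (p^2 - 12*p + 36)/(p^2 + p*(-7 + 4*I) - 28*I)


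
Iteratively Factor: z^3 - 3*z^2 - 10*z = (z)*(z^2 - 3*z - 10) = z*(z + 2)*(z - 5)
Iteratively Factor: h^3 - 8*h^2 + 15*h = (h - 3)*(h^2 - 5*h) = (h - 5)*(h - 3)*(h)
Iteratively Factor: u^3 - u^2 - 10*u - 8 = (u + 1)*(u^2 - 2*u - 8) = (u - 4)*(u + 1)*(u + 2)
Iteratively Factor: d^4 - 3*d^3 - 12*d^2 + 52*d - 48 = (d - 3)*(d^3 - 12*d + 16) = (d - 3)*(d + 4)*(d^2 - 4*d + 4) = (d - 3)*(d - 2)*(d + 4)*(d - 2)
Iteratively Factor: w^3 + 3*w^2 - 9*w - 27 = (w + 3)*(w^2 - 9) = (w - 3)*(w + 3)*(w + 3)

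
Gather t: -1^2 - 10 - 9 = -20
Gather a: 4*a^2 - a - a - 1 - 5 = 4*a^2 - 2*a - 6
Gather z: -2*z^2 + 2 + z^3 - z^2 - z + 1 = z^3 - 3*z^2 - z + 3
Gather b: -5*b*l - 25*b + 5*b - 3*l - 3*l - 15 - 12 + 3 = b*(-5*l - 20) - 6*l - 24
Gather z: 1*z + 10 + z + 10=2*z + 20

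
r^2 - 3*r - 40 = (r - 8)*(r + 5)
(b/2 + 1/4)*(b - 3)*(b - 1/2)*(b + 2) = b^4/2 - b^3/2 - 25*b^2/8 + b/8 + 3/4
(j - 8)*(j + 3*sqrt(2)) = j^2 - 8*j + 3*sqrt(2)*j - 24*sqrt(2)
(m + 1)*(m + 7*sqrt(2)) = m^2 + m + 7*sqrt(2)*m + 7*sqrt(2)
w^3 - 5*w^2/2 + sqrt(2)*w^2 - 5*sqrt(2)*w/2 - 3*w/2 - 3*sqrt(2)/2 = (w - 3)*(w + 1/2)*(w + sqrt(2))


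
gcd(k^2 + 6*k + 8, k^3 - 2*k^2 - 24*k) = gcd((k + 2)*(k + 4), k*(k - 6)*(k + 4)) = k + 4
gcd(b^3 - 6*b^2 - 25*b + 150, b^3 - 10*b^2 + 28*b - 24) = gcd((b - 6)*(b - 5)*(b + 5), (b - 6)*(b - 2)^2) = b - 6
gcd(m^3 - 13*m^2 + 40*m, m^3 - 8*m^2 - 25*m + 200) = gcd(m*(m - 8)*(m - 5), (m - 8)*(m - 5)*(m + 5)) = m^2 - 13*m + 40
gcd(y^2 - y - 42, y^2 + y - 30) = y + 6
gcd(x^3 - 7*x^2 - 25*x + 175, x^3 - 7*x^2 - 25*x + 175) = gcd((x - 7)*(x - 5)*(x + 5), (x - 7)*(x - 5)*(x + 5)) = x^3 - 7*x^2 - 25*x + 175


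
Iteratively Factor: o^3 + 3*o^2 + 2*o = (o)*(o^2 + 3*o + 2) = o*(o + 1)*(o + 2)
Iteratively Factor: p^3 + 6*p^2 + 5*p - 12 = (p + 4)*(p^2 + 2*p - 3) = (p + 3)*(p + 4)*(p - 1)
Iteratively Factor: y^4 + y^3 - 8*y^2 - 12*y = (y + 2)*(y^3 - y^2 - 6*y) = y*(y + 2)*(y^2 - y - 6) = y*(y + 2)^2*(y - 3)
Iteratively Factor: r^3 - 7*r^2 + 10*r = (r)*(r^2 - 7*r + 10) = r*(r - 5)*(r - 2)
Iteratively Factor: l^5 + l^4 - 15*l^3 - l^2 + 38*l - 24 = (l - 1)*(l^4 + 2*l^3 - 13*l^2 - 14*l + 24) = (l - 1)*(l + 4)*(l^3 - 2*l^2 - 5*l + 6) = (l - 3)*(l - 1)*(l + 4)*(l^2 + l - 2) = (l - 3)*(l - 1)*(l + 2)*(l + 4)*(l - 1)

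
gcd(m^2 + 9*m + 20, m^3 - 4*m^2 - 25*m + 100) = m + 5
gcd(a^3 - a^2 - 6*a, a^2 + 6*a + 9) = 1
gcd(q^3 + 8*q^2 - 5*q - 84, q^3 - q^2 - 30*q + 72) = q - 3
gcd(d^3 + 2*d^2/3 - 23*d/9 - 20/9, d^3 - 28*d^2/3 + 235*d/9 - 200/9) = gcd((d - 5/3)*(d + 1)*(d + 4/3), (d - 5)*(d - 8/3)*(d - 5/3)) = d - 5/3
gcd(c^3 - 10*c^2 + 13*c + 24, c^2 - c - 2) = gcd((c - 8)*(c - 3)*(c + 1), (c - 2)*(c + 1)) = c + 1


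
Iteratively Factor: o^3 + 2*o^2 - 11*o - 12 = (o - 3)*(o^2 + 5*o + 4) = (o - 3)*(o + 4)*(o + 1)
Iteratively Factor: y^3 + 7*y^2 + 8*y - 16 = (y - 1)*(y^2 + 8*y + 16) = (y - 1)*(y + 4)*(y + 4)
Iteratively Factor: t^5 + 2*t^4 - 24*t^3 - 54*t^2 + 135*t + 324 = (t + 3)*(t^4 - t^3 - 21*t^2 + 9*t + 108) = (t + 3)^2*(t^3 - 4*t^2 - 9*t + 36) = (t - 4)*(t + 3)^2*(t^2 - 9) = (t - 4)*(t - 3)*(t + 3)^2*(t + 3)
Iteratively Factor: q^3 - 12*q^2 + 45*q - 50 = (q - 5)*(q^2 - 7*q + 10) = (q - 5)^2*(q - 2)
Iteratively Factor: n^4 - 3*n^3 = (n)*(n^3 - 3*n^2) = n*(n - 3)*(n^2) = n^2*(n - 3)*(n)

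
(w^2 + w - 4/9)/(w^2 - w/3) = (w + 4/3)/w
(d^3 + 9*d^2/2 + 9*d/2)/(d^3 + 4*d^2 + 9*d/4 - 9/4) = 2*d/(2*d - 1)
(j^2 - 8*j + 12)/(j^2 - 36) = (j - 2)/(j + 6)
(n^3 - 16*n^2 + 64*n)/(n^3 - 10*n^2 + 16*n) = (n - 8)/(n - 2)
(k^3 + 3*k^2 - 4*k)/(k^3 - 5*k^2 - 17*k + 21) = k*(k + 4)/(k^2 - 4*k - 21)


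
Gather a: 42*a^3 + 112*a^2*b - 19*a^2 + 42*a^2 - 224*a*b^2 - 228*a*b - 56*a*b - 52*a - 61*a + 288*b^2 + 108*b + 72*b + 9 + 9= 42*a^3 + a^2*(112*b + 23) + a*(-224*b^2 - 284*b - 113) + 288*b^2 + 180*b + 18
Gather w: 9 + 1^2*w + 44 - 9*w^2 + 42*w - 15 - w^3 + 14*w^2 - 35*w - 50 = -w^3 + 5*w^2 + 8*w - 12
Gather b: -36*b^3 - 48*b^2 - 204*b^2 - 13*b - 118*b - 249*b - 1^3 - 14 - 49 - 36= -36*b^3 - 252*b^2 - 380*b - 100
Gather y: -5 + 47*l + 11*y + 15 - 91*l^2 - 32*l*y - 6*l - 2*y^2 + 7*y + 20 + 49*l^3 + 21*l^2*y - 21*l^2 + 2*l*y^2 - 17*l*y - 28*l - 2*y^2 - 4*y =49*l^3 - 112*l^2 + 13*l + y^2*(2*l - 4) + y*(21*l^2 - 49*l + 14) + 30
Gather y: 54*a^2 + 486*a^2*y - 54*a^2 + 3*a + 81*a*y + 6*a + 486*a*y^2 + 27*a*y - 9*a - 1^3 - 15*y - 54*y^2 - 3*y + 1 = y^2*(486*a - 54) + y*(486*a^2 + 108*a - 18)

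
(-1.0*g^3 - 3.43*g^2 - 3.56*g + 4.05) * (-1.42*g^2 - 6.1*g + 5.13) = 1.42*g^5 + 10.9706*g^4 + 20.8482*g^3 - 1.6309*g^2 - 42.9678*g + 20.7765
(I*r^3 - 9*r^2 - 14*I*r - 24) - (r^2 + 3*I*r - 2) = I*r^3 - 10*r^2 - 17*I*r - 22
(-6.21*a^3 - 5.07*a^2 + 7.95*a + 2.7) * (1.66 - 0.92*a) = 5.7132*a^4 - 5.6442*a^3 - 15.7302*a^2 + 10.713*a + 4.482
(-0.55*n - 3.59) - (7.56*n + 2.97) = -8.11*n - 6.56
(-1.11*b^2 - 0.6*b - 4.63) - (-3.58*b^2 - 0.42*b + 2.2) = 2.47*b^2 - 0.18*b - 6.83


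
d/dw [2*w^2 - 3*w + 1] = 4*w - 3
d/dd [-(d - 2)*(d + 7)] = -2*d - 5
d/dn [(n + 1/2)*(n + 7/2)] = 2*n + 4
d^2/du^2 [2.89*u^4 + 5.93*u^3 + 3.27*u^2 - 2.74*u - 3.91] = 34.68*u^2 + 35.58*u + 6.54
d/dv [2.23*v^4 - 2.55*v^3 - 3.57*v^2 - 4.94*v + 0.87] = 8.92*v^3 - 7.65*v^2 - 7.14*v - 4.94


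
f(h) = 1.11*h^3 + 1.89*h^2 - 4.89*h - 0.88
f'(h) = 3.33*h^2 + 3.78*h - 4.89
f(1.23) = -1.97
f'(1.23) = 4.80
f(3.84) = 71.06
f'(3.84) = 58.73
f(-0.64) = 2.73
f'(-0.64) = -5.95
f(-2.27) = 6.98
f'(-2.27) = 3.69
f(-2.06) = 7.51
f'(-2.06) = 1.45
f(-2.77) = 3.58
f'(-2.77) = 10.19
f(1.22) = -2.02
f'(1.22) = 4.68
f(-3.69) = -12.87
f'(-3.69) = 26.50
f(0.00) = -0.88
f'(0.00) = -4.89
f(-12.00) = -1588.12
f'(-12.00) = 429.27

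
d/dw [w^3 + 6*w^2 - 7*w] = 3*w^2 + 12*w - 7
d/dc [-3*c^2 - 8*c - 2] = -6*c - 8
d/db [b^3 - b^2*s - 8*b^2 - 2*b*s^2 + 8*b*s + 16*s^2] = 3*b^2 - 2*b*s - 16*b - 2*s^2 + 8*s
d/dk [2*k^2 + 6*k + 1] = 4*k + 6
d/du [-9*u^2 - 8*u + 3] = -18*u - 8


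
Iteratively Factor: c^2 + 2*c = (c + 2)*(c)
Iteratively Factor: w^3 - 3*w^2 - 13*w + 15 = (w + 3)*(w^2 - 6*w + 5) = (w - 1)*(w + 3)*(w - 5)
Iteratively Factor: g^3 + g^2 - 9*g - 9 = (g + 3)*(g^2 - 2*g - 3) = (g + 1)*(g + 3)*(g - 3)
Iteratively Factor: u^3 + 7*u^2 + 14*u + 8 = (u + 4)*(u^2 + 3*u + 2) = (u + 2)*(u + 4)*(u + 1)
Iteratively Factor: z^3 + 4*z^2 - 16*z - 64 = (z + 4)*(z^2 - 16) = (z - 4)*(z + 4)*(z + 4)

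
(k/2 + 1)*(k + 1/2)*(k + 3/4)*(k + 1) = k^4/2 + 17*k^3/8 + 49*k^2/16 + 29*k/16 + 3/8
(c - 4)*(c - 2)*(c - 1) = c^3 - 7*c^2 + 14*c - 8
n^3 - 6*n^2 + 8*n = n*(n - 4)*(n - 2)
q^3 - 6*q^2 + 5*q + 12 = (q - 4)*(q - 3)*(q + 1)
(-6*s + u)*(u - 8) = -6*s*u + 48*s + u^2 - 8*u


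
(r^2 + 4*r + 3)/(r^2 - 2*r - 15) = (r + 1)/(r - 5)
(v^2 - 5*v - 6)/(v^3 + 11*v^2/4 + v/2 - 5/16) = 16*(v^2 - 5*v - 6)/(16*v^3 + 44*v^2 + 8*v - 5)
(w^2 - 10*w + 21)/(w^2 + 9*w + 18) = (w^2 - 10*w + 21)/(w^2 + 9*w + 18)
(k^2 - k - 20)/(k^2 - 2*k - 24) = (k - 5)/(k - 6)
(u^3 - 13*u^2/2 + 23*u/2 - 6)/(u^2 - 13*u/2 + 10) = (2*u^2 - 5*u + 3)/(2*u - 5)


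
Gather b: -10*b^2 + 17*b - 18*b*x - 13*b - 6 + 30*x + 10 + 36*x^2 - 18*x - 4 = -10*b^2 + b*(4 - 18*x) + 36*x^2 + 12*x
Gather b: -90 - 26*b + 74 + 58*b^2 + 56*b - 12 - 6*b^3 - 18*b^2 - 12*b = -6*b^3 + 40*b^2 + 18*b - 28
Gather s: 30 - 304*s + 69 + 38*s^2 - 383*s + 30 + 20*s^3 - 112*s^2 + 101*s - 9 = 20*s^3 - 74*s^2 - 586*s + 120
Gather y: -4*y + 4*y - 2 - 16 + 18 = 0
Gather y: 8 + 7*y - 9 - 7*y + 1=0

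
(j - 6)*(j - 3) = j^2 - 9*j + 18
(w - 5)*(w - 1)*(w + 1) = w^3 - 5*w^2 - w + 5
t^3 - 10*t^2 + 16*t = t*(t - 8)*(t - 2)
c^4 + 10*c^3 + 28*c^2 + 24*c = c*(c + 2)^2*(c + 6)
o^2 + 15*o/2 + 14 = (o + 7/2)*(o + 4)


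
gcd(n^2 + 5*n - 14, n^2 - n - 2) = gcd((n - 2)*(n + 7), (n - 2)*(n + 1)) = n - 2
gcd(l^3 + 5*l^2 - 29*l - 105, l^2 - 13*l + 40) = l - 5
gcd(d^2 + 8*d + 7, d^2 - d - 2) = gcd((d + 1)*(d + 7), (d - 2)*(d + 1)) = d + 1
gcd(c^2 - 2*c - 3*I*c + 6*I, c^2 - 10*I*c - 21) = c - 3*I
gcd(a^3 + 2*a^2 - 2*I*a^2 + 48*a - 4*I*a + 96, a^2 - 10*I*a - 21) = 1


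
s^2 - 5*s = s*(s - 5)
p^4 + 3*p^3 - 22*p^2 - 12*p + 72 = (p - 3)*(p - 2)*(p + 2)*(p + 6)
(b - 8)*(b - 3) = b^2 - 11*b + 24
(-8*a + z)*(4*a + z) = -32*a^2 - 4*a*z + z^2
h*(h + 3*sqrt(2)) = h^2 + 3*sqrt(2)*h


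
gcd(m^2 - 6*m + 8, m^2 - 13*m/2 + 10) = m - 4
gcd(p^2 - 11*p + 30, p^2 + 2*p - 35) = p - 5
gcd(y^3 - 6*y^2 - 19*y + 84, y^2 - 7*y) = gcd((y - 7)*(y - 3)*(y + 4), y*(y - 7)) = y - 7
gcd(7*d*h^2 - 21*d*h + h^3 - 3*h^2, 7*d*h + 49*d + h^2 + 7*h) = 7*d + h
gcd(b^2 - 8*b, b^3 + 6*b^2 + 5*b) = b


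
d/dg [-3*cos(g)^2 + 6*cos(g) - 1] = 6*(cos(g) - 1)*sin(g)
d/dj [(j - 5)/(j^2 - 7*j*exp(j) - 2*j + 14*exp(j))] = (j^2 - 7*j*exp(j) - 2*j + (j - 5)*(7*j*exp(j) - 2*j - 7*exp(j) + 2) + 14*exp(j))/(j^2 - 7*j*exp(j) - 2*j + 14*exp(j))^2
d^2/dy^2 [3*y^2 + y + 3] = 6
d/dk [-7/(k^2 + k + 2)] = 7*(2*k + 1)/(k^2 + k + 2)^2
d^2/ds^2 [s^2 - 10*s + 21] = 2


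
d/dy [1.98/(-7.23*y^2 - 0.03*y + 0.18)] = (28.6308*y + 0.0594)/(7.23*y^2 + 0.03*y - 0.18)^2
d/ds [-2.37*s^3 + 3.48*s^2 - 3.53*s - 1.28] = -7.11*s^2 + 6.96*s - 3.53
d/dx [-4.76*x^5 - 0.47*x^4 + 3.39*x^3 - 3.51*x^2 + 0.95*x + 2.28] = -23.8*x^4 - 1.88*x^3 + 10.17*x^2 - 7.02*x + 0.95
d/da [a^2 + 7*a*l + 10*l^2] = 2*a + 7*l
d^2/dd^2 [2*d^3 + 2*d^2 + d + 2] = 12*d + 4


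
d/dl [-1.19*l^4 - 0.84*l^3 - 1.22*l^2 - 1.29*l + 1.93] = -4.76*l^3 - 2.52*l^2 - 2.44*l - 1.29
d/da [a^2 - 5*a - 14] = 2*a - 5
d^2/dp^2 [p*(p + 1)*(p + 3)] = 6*p + 8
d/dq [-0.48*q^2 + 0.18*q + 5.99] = 0.18 - 0.96*q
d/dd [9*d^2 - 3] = 18*d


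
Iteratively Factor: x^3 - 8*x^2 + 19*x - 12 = (x - 1)*(x^2 - 7*x + 12) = (x - 3)*(x - 1)*(x - 4)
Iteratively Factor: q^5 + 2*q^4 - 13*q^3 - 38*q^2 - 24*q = (q)*(q^4 + 2*q^3 - 13*q^2 - 38*q - 24) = q*(q + 3)*(q^3 - q^2 - 10*q - 8) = q*(q - 4)*(q + 3)*(q^2 + 3*q + 2) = q*(q - 4)*(q + 2)*(q + 3)*(q + 1)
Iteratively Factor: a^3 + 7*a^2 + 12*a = (a)*(a^2 + 7*a + 12) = a*(a + 3)*(a + 4)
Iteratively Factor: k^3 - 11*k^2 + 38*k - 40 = (k - 2)*(k^2 - 9*k + 20) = (k - 4)*(k - 2)*(k - 5)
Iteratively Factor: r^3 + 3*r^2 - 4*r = (r)*(r^2 + 3*r - 4) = r*(r - 1)*(r + 4)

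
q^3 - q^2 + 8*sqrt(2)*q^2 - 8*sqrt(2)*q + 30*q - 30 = (q - 1)*(q + 3*sqrt(2))*(q + 5*sqrt(2))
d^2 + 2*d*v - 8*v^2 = (d - 2*v)*(d + 4*v)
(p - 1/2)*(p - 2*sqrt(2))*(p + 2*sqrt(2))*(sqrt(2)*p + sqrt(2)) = sqrt(2)*p^4 + sqrt(2)*p^3/2 - 17*sqrt(2)*p^2/2 - 4*sqrt(2)*p + 4*sqrt(2)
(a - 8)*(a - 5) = a^2 - 13*a + 40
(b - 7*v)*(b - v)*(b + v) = b^3 - 7*b^2*v - b*v^2 + 7*v^3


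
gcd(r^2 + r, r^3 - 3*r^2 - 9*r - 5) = r + 1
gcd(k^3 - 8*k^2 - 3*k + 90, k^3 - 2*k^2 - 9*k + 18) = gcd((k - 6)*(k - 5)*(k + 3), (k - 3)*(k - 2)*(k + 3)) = k + 3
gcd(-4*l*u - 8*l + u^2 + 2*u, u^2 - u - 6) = u + 2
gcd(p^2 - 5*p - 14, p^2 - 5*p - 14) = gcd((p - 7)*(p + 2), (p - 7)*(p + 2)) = p^2 - 5*p - 14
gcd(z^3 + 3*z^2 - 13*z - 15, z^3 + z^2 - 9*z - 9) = z^2 - 2*z - 3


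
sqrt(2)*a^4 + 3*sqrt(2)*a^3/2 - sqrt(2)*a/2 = a*(a - 1/2)*(a + 1)*(sqrt(2)*a + sqrt(2))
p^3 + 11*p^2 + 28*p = p*(p + 4)*(p + 7)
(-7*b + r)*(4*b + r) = -28*b^2 - 3*b*r + r^2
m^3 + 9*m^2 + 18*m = m*(m + 3)*(m + 6)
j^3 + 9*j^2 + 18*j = j*(j + 3)*(j + 6)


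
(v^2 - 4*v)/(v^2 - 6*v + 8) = v/(v - 2)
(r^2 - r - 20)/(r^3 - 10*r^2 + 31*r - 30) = (r + 4)/(r^2 - 5*r + 6)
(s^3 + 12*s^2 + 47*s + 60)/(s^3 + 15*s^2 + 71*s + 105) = (s + 4)/(s + 7)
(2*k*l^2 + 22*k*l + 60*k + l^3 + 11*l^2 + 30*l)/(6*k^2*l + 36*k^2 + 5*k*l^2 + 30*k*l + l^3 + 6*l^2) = (l + 5)/(3*k + l)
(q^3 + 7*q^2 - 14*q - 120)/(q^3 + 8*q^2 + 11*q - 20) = (q^2 + 2*q - 24)/(q^2 + 3*q - 4)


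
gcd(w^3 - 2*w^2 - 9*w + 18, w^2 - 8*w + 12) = w - 2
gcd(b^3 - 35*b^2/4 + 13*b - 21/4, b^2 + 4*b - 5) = b - 1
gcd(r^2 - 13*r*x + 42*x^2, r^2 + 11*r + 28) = 1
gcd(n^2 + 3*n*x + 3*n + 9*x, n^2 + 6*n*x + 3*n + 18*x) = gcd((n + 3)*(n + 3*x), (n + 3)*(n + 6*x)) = n + 3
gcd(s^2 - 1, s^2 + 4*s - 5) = s - 1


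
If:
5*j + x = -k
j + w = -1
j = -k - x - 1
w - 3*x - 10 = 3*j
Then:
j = 1/4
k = 11/4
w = -5/4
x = -4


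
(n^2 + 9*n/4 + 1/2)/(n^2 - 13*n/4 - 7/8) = 2*(n + 2)/(2*n - 7)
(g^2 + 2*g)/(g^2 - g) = (g + 2)/(g - 1)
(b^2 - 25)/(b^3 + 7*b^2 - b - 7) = (b^2 - 25)/(b^3 + 7*b^2 - b - 7)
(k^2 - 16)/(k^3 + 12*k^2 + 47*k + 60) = (k - 4)/(k^2 + 8*k + 15)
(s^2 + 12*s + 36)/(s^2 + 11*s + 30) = (s + 6)/(s + 5)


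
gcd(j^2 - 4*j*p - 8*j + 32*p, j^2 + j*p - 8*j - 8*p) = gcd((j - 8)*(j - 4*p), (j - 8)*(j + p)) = j - 8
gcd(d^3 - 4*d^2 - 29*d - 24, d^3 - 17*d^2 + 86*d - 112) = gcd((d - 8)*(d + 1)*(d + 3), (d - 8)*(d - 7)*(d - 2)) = d - 8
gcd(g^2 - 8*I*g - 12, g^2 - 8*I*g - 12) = g^2 - 8*I*g - 12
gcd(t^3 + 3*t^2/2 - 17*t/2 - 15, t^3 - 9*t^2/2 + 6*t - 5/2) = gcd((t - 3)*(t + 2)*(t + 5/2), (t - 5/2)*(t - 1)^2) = 1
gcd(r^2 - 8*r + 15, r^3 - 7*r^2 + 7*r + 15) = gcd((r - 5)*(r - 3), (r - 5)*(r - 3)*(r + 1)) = r^2 - 8*r + 15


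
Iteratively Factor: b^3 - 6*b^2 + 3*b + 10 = (b + 1)*(b^2 - 7*b + 10) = (b - 2)*(b + 1)*(b - 5)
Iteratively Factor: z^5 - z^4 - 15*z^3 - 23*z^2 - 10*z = (z + 1)*(z^4 - 2*z^3 - 13*z^2 - 10*z) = (z + 1)*(z + 2)*(z^3 - 4*z^2 - 5*z) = (z - 5)*(z + 1)*(z + 2)*(z^2 + z) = z*(z - 5)*(z + 1)*(z + 2)*(z + 1)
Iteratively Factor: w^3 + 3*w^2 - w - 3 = (w - 1)*(w^2 + 4*w + 3) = (w - 1)*(w + 1)*(w + 3)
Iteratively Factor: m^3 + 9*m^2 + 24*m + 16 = (m + 4)*(m^2 + 5*m + 4) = (m + 4)^2*(m + 1)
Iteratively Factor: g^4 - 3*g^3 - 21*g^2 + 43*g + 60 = (g - 3)*(g^3 - 21*g - 20) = (g - 5)*(g - 3)*(g^2 + 5*g + 4) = (g - 5)*(g - 3)*(g + 4)*(g + 1)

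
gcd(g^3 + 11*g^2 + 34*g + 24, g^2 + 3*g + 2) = g + 1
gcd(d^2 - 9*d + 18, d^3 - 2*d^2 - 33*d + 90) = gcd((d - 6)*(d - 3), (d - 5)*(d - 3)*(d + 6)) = d - 3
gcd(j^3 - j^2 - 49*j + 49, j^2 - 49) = j^2 - 49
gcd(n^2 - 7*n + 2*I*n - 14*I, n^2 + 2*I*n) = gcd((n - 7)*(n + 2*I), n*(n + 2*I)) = n + 2*I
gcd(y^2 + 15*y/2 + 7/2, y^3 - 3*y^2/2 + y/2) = 1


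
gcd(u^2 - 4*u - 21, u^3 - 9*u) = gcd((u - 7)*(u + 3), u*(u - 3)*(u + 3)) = u + 3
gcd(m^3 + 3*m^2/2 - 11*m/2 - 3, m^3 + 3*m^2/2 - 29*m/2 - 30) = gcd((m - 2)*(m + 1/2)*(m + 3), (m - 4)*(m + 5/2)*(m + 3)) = m + 3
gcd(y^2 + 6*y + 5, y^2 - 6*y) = 1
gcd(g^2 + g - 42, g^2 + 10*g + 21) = g + 7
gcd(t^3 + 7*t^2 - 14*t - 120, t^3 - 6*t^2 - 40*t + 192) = t^2 + 2*t - 24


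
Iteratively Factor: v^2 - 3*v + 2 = (v - 2)*(v - 1)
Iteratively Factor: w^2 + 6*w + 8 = (w + 4)*(w + 2)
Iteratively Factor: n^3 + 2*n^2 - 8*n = (n - 2)*(n^2 + 4*n) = n*(n - 2)*(n + 4)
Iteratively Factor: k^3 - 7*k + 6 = (k - 2)*(k^2 + 2*k - 3) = (k - 2)*(k + 3)*(k - 1)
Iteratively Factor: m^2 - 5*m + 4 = (m - 1)*(m - 4)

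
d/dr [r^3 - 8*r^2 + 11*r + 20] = 3*r^2 - 16*r + 11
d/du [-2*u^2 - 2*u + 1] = -4*u - 2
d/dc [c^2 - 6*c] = 2*c - 6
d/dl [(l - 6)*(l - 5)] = 2*l - 11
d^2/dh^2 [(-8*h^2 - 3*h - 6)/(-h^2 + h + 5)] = 2*(11*h^3 + 138*h^2 + 27*h + 221)/(h^6 - 3*h^5 - 12*h^4 + 29*h^3 + 60*h^2 - 75*h - 125)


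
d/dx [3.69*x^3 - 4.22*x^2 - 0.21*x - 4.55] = 11.07*x^2 - 8.44*x - 0.21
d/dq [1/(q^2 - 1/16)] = -512*q/(16*q^2 - 1)^2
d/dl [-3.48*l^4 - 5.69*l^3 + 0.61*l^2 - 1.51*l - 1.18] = -13.92*l^3 - 17.07*l^2 + 1.22*l - 1.51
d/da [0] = 0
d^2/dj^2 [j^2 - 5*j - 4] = 2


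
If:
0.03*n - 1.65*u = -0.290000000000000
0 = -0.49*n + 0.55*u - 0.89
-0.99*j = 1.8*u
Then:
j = -0.26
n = -1.65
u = 0.15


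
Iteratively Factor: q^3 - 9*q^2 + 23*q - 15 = (q - 5)*(q^2 - 4*q + 3) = (q - 5)*(q - 1)*(q - 3)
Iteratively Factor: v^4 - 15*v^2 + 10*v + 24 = (v - 3)*(v^3 + 3*v^2 - 6*v - 8) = (v - 3)*(v + 1)*(v^2 + 2*v - 8) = (v - 3)*(v + 1)*(v + 4)*(v - 2)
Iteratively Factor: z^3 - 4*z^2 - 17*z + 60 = (z - 3)*(z^2 - z - 20) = (z - 3)*(z + 4)*(z - 5)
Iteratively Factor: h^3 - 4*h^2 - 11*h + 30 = (h + 3)*(h^2 - 7*h + 10) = (h - 2)*(h + 3)*(h - 5)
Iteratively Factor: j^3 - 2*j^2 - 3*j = (j)*(j^2 - 2*j - 3) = j*(j - 3)*(j + 1)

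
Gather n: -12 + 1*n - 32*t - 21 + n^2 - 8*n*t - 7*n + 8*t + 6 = n^2 + n*(-8*t - 6) - 24*t - 27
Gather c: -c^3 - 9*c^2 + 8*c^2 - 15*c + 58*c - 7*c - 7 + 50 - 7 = -c^3 - c^2 + 36*c + 36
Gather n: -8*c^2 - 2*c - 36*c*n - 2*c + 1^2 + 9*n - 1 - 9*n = -8*c^2 - 36*c*n - 4*c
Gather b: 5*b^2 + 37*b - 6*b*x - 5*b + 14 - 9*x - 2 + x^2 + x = 5*b^2 + b*(32 - 6*x) + x^2 - 8*x + 12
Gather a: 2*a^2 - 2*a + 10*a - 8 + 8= 2*a^2 + 8*a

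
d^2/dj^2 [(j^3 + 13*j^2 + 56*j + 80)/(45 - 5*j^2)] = 2*(-65*j^3 - 591*j^2 - 1755*j - 1773)/(5*(j^6 - 27*j^4 + 243*j^2 - 729))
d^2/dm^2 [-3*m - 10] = 0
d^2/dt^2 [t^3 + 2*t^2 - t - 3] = 6*t + 4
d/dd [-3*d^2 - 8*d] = -6*d - 8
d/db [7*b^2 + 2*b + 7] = 14*b + 2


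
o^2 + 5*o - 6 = (o - 1)*(o + 6)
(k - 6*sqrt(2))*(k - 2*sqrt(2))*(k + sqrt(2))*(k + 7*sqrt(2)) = k^4 - 90*k^2 + 80*sqrt(2)*k + 336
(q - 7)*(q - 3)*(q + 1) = q^3 - 9*q^2 + 11*q + 21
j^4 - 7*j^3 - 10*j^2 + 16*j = j*(j - 8)*(j - 1)*(j + 2)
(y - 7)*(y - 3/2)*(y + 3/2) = y^3 - 7*y^2 - 9*y/4 + 63/4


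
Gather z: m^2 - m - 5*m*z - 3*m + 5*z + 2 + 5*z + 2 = m^2 - 4*m + z*(10 - 5*m) + 4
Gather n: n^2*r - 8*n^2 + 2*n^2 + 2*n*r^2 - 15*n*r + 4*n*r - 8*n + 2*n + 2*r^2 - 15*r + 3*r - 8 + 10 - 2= n^2*(r - 6) + n*(2*r^2 - 11*r - 6) + 2*r^2 - 12*r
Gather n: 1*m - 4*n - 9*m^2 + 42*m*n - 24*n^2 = -9*m^2 + m - 24*n^2 + n*(42*m - 4)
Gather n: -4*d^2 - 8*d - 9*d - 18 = -4*d^2 - 17*d - 18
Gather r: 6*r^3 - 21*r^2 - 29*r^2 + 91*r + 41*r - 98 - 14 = 6*r^3 - 50*r^2 + 132*r - 112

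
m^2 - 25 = (m - 5)*(m + 5)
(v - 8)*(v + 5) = v^2 - 3*v - 40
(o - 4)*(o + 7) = o^2 + 3*o - 28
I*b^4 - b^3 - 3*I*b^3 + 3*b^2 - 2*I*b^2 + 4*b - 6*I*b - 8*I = (b - 4)*(b + 1)*(b + 2*I)*(I*b + 1)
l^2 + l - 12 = (l - 3)*(l + 4)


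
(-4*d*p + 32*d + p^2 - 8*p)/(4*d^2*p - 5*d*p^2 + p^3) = (p - 8)/(p*(-d + p))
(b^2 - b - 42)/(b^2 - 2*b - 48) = (b - 7)/(b - 8)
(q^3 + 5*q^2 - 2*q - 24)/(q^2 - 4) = (q^2 + 7*q + 12)/(q + 2)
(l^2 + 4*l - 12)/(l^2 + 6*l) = (l - 2)/l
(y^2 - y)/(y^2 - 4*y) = (y - 1)/(y - 4)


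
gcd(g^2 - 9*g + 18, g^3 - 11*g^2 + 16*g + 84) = g - 6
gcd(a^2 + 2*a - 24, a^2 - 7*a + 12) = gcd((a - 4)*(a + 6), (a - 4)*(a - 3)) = a - 4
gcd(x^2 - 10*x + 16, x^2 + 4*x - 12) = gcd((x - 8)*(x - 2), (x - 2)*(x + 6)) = x - 2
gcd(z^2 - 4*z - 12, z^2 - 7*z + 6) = z - 6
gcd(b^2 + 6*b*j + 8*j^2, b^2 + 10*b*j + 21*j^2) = 1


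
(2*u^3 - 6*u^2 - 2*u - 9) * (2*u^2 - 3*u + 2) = 4*u^5 - 18*u^4 + 18*u^3 - 24*u^2 + 23*u - 18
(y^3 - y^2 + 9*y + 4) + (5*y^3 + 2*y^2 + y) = 6*y^3 + y^2 + 10*y + 4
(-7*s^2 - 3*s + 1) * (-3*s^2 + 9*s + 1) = 21*s^4 - 54*s^3 - 37*s^2 + 6*s + 1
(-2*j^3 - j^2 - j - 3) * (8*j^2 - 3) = -16*j^5 - 8*j^4 - 2*j^3 - 21*j^2 + 3*j + 9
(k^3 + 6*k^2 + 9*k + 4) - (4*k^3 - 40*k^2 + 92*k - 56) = -3*k^3 + 46*k^2 - 83*k + 60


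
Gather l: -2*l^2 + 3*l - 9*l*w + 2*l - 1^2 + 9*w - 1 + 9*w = -2*l^2 + l*(5 - 9*w) + 18*w - 2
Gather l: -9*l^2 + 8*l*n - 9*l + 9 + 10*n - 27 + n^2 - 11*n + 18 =-9*l^2 + l*(8*n - 9) + n^2 - n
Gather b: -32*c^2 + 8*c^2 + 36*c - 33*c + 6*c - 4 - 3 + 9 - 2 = -24*c^2 + 9*c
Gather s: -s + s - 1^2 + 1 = 0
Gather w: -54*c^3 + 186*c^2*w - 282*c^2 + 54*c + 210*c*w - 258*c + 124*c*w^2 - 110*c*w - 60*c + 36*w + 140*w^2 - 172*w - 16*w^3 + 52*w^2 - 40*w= -54*c^3 - 282*c^2 - 264*c - 16*w^3 + w^2*(124*c + 192) + w*(186*c^2 + 100*c - 176)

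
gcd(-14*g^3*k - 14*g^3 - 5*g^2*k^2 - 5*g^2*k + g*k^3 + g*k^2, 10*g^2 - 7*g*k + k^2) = 1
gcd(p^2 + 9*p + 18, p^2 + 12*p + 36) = p + 6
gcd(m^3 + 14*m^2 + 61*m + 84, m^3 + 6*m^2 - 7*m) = m + 7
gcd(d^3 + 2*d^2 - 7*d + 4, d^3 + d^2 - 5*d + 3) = d^2 - 2*d + 1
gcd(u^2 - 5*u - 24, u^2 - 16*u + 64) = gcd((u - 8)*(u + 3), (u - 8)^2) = u - 8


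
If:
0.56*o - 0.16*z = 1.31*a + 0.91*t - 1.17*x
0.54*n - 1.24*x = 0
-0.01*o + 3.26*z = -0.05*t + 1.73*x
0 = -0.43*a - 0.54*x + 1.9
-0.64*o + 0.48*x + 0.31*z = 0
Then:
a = 4.67467328058853 - 2.62577755226179*z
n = 4.80131889871738*z - 0.468229743517857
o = 2.05254770482302*z - 0.152929875907042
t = 7.55554365679972*z - 7.08575091702627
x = 2.09089693976402*z - 0.203906501209389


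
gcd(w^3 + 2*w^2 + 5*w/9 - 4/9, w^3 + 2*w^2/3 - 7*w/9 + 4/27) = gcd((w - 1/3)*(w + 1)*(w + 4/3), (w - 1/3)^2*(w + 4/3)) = w^2 + w - 4/9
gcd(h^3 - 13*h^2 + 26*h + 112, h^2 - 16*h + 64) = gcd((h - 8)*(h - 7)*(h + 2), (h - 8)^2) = h - 8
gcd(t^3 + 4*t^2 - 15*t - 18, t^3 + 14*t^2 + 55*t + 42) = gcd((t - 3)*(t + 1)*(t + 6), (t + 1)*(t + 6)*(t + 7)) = t^2 + 7*t + 6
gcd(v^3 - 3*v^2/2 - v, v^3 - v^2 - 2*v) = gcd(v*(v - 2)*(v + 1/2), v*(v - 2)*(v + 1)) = v^2 - 2*v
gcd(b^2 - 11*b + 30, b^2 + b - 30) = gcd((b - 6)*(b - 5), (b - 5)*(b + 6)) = b - 5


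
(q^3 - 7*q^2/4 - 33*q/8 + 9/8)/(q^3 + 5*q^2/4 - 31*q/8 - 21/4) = (4*q^2 - 13*q + 3)/(4*q^2 - q - 14)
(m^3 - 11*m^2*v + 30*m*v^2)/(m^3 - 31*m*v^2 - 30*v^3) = m*(m - 5*v)/(m^2 + 6*m*v + 5*v^2)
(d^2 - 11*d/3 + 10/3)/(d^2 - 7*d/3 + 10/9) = 3*(d - 2)/(3*d - 2)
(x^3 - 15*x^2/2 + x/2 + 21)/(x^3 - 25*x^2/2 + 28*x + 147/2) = (x - 2)/(x - 7)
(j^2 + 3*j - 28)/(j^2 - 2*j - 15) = (-j^2 - 3*j + 28)/(-j^2 + 2*j + 15)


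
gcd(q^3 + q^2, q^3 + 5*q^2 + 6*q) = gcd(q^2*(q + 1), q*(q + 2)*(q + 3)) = q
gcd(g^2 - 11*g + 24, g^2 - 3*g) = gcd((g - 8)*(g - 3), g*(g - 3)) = g - 3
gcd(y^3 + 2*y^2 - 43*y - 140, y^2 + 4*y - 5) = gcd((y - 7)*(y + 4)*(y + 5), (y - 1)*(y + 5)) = y + 5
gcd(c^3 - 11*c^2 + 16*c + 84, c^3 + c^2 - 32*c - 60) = c^2 - 4*c - 12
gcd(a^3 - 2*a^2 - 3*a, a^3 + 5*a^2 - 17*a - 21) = a^2 - 2*a - 3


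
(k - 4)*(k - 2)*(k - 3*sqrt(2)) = k^3 - 6*k^2 - 3*sqrt(2)*k^2 + 8*k + 18*sqrt(2)*k - 24*sqrt(2)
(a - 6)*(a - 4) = a^2 - 10*a + 24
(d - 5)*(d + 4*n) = d^2 + 4*d*n - 5*d - 20*n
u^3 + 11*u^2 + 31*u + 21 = (u + 1)*(u + 3)*(u + 7)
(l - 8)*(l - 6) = l^2 - 14*l + 48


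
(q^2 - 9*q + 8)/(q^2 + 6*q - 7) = (q - 8)/(q + 7)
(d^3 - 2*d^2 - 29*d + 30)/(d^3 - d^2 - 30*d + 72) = (d^3 - 2*d^2 - 29*d + 30)/(d^3 - d^2 - 30*d + 72)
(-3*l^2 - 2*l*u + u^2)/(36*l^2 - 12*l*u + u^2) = (-3*l^2 - 2*l*u + u^2)/(36*l^2 - 12*l*u + u^2)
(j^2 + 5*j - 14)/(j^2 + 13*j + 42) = (j - 2)/(j + 6)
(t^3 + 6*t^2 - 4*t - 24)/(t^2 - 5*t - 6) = (-t^3 - 6*t^2 + 4*t + 24)/(-t^2 + 5*t + 6)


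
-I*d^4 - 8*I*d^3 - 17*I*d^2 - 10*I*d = d*(d + 2)*(d + 5)*(-I*d - I)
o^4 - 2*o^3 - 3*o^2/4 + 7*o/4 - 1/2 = (o - 2)*(o - 1/2)^2*(o + 1)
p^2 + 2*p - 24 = (p - 4)*(p + 6)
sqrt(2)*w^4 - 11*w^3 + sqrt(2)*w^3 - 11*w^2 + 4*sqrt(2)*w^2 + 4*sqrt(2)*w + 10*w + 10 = (w + 1)*(w - 5*sqrt(2))*(w - sqrt(2))*(sqrt(2)*w + 1)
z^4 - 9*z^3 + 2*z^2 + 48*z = z*(z - 8)*(z - 3)*(z + 2)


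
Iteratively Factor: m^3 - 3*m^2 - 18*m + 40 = (m - 5)*(m^2 + 2*m - 8) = (m - 5)*(m + 4)*(m - 2)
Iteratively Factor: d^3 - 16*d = (d + 4)*(d^2 - 4*d) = d*(d + 4)*(d - 4)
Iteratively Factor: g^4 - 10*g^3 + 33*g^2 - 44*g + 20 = (g - 1)*(g^3 - 9*g^2 + 24*g - 20) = (g - 2)*(g - 1)*(g^2 - 7*g + 10) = (g - 5)*(g - 2)*(g - 1)*(g - 2)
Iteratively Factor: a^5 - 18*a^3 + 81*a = (a - 3)*(a^4 + 3*a^3 - 9*a^2 - 27*a) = (a - 3)*(a + 3)*(a^3 - 9*a) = (a - 3)^2*(a + 3)*(a^2 + 3*a) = (a - 3)^2*(a + 3)^2*(a)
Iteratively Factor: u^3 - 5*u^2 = (u)*(u^2 - 5*u) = u^2*(u - 5)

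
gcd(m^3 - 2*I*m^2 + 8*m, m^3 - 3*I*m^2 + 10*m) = m^2 + 2*I*m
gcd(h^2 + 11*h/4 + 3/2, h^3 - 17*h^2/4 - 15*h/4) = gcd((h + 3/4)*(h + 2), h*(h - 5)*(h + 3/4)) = h + 3/4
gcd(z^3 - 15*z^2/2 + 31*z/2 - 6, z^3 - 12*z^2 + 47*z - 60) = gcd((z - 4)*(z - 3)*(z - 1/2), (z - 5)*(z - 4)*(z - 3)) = z^2 - 7*z + 12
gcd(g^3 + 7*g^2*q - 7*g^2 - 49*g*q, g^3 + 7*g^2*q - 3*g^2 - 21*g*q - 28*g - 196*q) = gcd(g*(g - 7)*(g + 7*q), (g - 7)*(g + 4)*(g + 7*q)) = g^2 + 7*g*q - 7*g - 49*q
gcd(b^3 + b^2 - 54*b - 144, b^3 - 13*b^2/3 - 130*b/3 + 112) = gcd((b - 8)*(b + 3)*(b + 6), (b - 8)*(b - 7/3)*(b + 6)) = b^2 - 2*b - 48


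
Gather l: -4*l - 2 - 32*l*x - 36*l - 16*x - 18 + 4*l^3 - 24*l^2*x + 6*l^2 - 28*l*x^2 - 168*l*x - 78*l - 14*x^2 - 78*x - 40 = 4*l^3 + l^2*(6 - 24*x) + l*(-28*x^2 - 200*x - 118) - 14*x^2 - 94*x - 60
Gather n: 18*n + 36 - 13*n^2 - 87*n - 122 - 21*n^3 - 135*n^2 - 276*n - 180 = -21*n^3 - 148*n^2 - 345*n - 266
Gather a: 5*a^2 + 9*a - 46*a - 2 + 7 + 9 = 5*a^2 - 37*a + 14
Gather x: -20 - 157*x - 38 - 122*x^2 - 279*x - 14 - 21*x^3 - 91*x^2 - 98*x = -21*x^3 - 213*x^2 - 534*x - 72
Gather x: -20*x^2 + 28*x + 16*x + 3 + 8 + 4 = -20*x^2 + 44*x + 15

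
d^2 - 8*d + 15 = (d - 5)*(d - 3)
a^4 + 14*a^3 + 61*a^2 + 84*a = a*(a + 3)*(a + 4)*(a + 7)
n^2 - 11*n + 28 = (n - 7)*(n - 4)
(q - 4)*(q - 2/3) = q^2 - 14*q/3 + 8/3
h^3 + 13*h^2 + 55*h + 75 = (h + 3)*(h + 5)^2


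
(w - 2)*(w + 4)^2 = w^3 + 6*w^2 - 32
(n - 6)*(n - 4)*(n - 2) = n^3 - 12*n^2 + 44*n - 48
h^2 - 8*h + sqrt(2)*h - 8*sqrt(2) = (h - 8)*(h + sqrt(2))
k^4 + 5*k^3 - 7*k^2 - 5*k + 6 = (k - 1)^2*(k + 1)*(k + 6)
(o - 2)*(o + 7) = o^2 + 5*o - 14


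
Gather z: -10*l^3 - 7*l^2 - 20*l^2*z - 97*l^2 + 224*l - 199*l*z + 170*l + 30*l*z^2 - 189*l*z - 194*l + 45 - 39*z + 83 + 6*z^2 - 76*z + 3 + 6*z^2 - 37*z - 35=-10*l^3 - 104*l^2 + 200*l + z^2*(30*l + 12) + z*(-20*l^2 - 388*l - 152) + 96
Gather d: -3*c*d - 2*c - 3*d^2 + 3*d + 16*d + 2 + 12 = -2*c - 3*d^2 + d*(19 - 3*c) + 14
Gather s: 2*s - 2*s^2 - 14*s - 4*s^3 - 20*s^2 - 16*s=-4*s^3 - 22*s^2 - 28*s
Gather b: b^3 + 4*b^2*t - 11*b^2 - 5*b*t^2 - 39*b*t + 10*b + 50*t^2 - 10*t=b^3 + b^2*(4*t - 11) + b*(-5*t^2 - 39*t + 10) + 50*t^2 - 10*t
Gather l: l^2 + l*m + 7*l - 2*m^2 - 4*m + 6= l^2 + l*(m + 7) - 2*m^2 - 4*m + 6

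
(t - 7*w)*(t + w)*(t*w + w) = t^3*w - 6*t^2*w^2 + t^2*w - 7*t*w^3 - 6*t*w^2 - 7*w^3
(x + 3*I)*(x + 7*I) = x^2 + 10*I*x - 21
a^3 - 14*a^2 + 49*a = a*(a - 7)^2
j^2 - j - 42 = (j - 7)*(j + 6)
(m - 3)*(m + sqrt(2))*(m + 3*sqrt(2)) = m^3 - 3*m^2 + 4*sqrt(2)*m^2 - 12*sqrt(2)*m + 6*m - 18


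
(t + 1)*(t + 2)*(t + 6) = t^3 + 9*t^2 + 20*t + 12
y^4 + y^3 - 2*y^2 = y^2*(y - 1)*(y + 2)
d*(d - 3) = d^2 - 3*d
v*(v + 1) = v^2 + v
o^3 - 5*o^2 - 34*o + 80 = (o - 8)*(o - 2)*(o + 5)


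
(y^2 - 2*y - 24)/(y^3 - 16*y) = (y - 6)/(y*(y - 4))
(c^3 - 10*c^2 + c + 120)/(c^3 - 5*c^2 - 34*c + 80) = (c^2 - 2*c - 15)/(c^2 + 3*c - 10)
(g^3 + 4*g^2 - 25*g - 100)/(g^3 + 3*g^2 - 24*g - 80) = (g + 5)/(g + 4)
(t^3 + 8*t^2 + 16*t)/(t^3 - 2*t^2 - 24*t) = (t + 4)/(t - 6)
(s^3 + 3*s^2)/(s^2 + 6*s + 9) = s^2/(s + 3)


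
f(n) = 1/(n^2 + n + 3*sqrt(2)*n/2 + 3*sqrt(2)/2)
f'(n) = (-2*n - 3*sqrt(2)/2 - 1)/(n^2 + n + 3*sqrt(2)*n/2 + 3*sqrt(2)/2)^2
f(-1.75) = -3.59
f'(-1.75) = 4.88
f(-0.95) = 17.07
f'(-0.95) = -356.07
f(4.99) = 0.02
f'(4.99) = -0.00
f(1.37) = 0.12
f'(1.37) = -0.09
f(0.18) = 0.37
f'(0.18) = -0.47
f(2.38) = 0.07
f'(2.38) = -0.03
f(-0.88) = 6.71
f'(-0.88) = -61.35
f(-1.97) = -6.81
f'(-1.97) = 38.00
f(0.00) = 0.47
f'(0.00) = -0.69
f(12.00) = 0.01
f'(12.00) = 0.00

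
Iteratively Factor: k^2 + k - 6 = (k + 3)*(k - 2)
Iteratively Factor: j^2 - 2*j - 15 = (j - 5)*(j + 3)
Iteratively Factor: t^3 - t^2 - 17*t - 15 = (t - 5)*(t^2 + 4*t + 3) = (t - 5)*(t + 1)*(t + 3)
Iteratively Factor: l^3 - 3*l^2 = (l)*(l^2 - 3*l) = l^2*(l - 3)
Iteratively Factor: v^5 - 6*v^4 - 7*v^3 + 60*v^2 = (v - 4)*(v^4 - 2*v^3 - 15*v^2) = (v - 5)*(v - 4)*(v^3 + 3*v^2) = (v - 5)*(v - 4)*(v + 3)*(v^2) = v*(v - 5)*(v - 4)*(v + 3)*(v)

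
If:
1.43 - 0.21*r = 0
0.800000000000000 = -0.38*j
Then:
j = -2.11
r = 6.81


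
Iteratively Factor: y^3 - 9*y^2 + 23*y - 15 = (y - 3)*(y^2 - 6*y + 5) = (y - 5)*(y - 3)*(y - 1)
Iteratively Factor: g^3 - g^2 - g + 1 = (g - 1)*(g^2 - 1) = (g - 1)*(g + 1)*(g - 1)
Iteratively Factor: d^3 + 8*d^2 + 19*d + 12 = (d + 1)*(d^2 + 7*d + 12) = (d + 1)*(d + 3)*(d + 4)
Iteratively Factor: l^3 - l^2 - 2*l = (l + 1)*(l^2 - 2*l) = (l - 2)*(l + 1)*(l)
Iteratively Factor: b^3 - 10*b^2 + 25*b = (b - 5)*(b^2 - 5*b) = (b - 5)^2*(b)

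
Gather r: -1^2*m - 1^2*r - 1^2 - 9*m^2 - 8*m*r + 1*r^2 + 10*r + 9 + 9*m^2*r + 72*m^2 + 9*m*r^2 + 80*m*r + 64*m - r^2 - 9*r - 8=63*m^2 + 9*m*r^2 + 63*m + r*(9*m^2 + 72*m)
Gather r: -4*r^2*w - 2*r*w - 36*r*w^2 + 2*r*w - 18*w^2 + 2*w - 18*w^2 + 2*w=-4*r^2*w - 36*r*w^2 - 36*w^2 + 4*w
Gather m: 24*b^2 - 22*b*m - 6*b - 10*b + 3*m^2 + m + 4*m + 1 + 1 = 24*b^2 - 16*b + 3*m^2 + m*(5 - 22*b) + 2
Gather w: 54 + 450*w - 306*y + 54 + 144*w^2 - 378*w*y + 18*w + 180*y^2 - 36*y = 144*w^2 + w*(468 - 378*y) + 180*y^2 - 342*y + 108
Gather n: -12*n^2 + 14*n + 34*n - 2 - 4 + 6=-12*n^2 + 48*n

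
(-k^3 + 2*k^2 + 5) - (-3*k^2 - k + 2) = -k^3 + 5*k^2 + k + 3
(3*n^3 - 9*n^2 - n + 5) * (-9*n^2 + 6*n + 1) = -27*n^5 + 99*n^4 - 42*n^3 - 60*n^2 + 29*n + 5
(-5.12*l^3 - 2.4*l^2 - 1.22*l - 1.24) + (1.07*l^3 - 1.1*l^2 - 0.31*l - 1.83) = -4.05*l^3 - 3.5*l^2 - 1.53*l - 3.07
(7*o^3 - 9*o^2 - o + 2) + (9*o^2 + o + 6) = 7*o^3 + 8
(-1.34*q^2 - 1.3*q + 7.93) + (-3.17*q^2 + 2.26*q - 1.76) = -4.51*q^2 + 0.96*q + 6.17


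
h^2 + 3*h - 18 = (h - 3)*(h + 6)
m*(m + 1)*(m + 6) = m^3 + 7*m^2 + 6*m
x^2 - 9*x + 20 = (x - 5)*(x - 4)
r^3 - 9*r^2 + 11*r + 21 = (r - 7)*(r - 3)*(r + 1)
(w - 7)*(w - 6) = w^2 - 13*w + 42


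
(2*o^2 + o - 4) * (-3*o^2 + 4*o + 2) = -6*o^4 + 5*o^3 + 20*o^2 - 14*o - 8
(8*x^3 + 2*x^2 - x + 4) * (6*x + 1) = 48*x^4 + 20*x^3 - 4*x^2 + 23*x + 4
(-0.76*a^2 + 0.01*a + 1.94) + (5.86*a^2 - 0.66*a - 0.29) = 5.1*a^2 - 0.65*a + 1.65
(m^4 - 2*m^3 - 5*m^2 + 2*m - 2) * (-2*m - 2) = -2*m^5 + 2*m^4 + 14*m^3 + 6*m^2 + 4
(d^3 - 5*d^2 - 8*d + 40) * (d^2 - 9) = d^5 - 5*d^4 - 17*d^3 + 85*d^2 + 72*d - 360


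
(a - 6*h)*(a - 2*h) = a^2 - 8*a*h + 12*h^2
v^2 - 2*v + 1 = (v - 1)^2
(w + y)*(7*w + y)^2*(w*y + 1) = 49*w^4*y + 63*w^3*y^2 + 49*w^3 + 15*w^2*y^3 + 63*w^2*y + w*y^4 + 15*w*y^2 + y^3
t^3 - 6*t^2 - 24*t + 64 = (t - 8)*(t - 2)*(t + 4)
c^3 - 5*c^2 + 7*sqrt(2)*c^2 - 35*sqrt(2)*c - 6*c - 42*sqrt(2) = (c - 6)*(c + 1)*(c + 7*sqrt(2))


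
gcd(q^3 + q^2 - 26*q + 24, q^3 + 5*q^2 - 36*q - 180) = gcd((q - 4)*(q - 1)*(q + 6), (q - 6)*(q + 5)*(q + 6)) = q + 6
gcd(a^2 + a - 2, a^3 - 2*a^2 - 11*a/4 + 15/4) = a - 1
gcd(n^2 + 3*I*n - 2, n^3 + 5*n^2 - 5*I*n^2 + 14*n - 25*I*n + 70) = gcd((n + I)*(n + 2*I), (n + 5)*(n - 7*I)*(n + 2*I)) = n + 2*I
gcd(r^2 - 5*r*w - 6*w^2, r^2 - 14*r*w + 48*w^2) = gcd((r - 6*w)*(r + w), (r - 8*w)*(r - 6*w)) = r - 6*w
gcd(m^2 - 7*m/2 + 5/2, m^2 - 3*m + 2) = m - 1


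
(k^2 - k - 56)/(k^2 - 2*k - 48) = (k + 7)/(k + 6)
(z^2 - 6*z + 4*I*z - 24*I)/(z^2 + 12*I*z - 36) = (z^2 + z*(-6 + 4*I) - 24*I)/(z^2 + 12*I*z - 36)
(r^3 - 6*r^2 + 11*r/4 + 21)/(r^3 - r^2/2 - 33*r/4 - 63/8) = 2*(r - 4)/(2*r + 3)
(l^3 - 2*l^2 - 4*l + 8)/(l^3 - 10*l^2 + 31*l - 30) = (l^2 - 4)/(l^2 - 8*l + 15)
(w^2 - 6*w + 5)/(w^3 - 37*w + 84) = (w^2 - 6*w + 5)/(w^3 - 37*w + 84)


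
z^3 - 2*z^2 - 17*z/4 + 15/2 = (z - 5/2)*(z - 3/2)*(z + 2)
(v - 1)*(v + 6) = v^2 + 5*v - 6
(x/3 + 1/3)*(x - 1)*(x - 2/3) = x^3/3 - 2*x^2/9 - x/3 + 2/9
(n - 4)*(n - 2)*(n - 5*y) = n^3 - 5*n^2*y - 6*n^2 + 30*n*y + 8*n - 40*y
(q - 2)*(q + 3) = q^2 + q - 6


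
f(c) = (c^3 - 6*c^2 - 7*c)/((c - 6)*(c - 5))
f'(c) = (3*c^2 - 12*c - 7)/((c - 6)*(c - 5)) - (c^3 - 6*c^2 - 7*c)/((c - 6)*(c - 5)^2) - (c^3 - 6*c^2 - 7*c)/((c - 6)^2*(c - 5))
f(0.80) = -0.41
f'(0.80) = -0.85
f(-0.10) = 0.02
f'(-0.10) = -0.18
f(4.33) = -55.07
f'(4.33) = -117.60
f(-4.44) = -1.77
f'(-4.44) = 0.71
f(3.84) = -23.44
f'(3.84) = -34.59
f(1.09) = -0.70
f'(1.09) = -1.18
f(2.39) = -3.96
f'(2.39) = -4.59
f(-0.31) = 0.05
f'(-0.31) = -0.07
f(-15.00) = -11.00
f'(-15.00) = 0.95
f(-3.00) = -0.83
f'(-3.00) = 0.58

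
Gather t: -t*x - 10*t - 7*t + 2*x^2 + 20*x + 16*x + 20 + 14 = t*(-x - 17) + 2*x^2 + 36*x + 34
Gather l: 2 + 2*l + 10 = 2*l + 12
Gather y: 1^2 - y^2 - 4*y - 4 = -y^2 - 4*y - 3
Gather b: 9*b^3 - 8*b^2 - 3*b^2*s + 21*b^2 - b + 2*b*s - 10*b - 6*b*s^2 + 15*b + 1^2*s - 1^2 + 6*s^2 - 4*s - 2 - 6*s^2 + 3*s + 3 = 9*b^3 + b^2*(13 - 3*s) + b*(-6*s^2 + 2*s + 4)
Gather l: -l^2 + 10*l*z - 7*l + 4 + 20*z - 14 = -l^2 + l*(10*z - 7) + 20*z - 10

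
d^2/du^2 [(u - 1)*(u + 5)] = 2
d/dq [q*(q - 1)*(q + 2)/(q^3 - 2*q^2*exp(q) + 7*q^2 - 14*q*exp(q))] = ((q - 1)*(q + 2)*(2*q^2*exp(q) - 3*q^2 + 18*q*exp(q) - 14*q + 14*exp(q)) + (q*(q - 1) + q*(q + 2) + (q - 1)*(q + 2))*(q^2 - 2*q*exp(q) + 7*q - 14*exp(q)))/(q*(q^2 - 2*q*exp(q) + 7*q - 14*exp(q))^2)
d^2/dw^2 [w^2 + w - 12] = 2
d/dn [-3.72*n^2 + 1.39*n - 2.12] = 1.39 - 7.44*n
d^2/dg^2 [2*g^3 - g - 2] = 12*g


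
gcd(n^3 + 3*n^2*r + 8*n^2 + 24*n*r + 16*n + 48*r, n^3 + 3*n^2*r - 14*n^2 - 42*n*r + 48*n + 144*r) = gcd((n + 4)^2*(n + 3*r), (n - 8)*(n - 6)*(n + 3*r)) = n + 3*r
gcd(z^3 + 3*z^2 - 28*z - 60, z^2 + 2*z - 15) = 1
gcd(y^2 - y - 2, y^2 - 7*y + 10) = y - 2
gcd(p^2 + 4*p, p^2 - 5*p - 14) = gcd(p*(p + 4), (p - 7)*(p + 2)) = 1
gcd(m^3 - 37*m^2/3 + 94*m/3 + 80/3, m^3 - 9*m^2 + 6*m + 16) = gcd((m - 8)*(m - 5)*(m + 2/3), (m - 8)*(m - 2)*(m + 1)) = m - 8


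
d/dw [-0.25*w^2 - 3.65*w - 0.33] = -0.5*w - 3.65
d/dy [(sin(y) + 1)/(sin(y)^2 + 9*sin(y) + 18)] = (-2*sin(y) + cos(y)^2 + 8)*cos(y)/(sin(y)^2 + 9*sin(y) + 18)^2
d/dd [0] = 0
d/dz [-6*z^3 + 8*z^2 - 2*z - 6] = -18*z^2 + 16*z - 2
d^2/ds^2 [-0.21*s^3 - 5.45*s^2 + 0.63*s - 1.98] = -1.26*s - 10.9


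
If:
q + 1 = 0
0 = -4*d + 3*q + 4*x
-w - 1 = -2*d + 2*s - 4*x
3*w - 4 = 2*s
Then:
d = x - 3/4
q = -1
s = 9*x/4 - 23/16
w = 3*x/2 + 3/8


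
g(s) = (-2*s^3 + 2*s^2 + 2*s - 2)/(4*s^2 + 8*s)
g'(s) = (-8*s - 8)*(-2*s^3 + 2*s^2 + 2*s - 2)/(4*s^2 + 8*s)^2 + (-6*s^2 + 4*s + 2)/(4*s^2 + 8*s) = (-s^4 - 4*s^3 + s^2 + 2*s + 2)/(2*s^2*(s^2 + 4*s + 4))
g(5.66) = -1.67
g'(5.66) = -0.45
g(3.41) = -0.69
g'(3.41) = -0.40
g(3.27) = -0.64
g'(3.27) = -0.40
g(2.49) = -0.35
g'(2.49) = -0.35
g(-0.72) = 0.45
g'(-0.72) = 1.36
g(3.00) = -0.53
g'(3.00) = -0.38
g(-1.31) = -0.92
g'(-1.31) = 4.37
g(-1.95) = -42.40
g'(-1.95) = 899.57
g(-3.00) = 5.33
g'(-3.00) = 1.78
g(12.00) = -4.68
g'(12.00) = -0.49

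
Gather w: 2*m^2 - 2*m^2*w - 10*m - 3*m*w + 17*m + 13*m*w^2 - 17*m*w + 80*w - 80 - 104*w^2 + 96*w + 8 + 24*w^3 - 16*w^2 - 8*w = 2*m^2 + 7*m + 24*w^3 + w^2*(13*m - 120) + w*(-2*m^2 - 20*m + 168) - 72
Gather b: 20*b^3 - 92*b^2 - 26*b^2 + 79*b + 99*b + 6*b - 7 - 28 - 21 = 20*b^3 - 118*b^2 + 184*b - 56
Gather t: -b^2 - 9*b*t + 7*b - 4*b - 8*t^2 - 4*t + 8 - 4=-b^2 + 3*b - 8*t^2 + t*(-9*b - 4) + 4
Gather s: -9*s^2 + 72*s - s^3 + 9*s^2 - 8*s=-s^3 + 64*s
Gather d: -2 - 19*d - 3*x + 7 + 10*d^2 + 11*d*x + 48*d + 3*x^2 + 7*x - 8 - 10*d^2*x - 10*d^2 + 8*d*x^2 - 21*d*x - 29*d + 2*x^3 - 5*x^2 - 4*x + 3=-10*d^2*x + d*(8*x^2 - 10*x) + 2*x^3 - 2*x^2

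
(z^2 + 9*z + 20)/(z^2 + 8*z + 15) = (z + 4)/(z + 3)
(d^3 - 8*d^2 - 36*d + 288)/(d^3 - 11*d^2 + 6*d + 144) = (d + 6)/(d + 3)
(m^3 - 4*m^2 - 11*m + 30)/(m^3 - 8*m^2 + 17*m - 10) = (m + 3)/(m - 1)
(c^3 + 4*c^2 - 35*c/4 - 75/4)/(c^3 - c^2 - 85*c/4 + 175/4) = (2*c + 3)/(2*c - 7)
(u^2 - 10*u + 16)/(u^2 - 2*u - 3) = (-u^2 + 10*u - 16)/(-u^2 + 2*u + 3)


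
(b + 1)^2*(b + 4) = b^3 + 6*b^2 + 9*b + 4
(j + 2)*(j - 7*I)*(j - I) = j^3 + 2*j^2 - 8*I*j^2 - 7*j - 16*I*j - 14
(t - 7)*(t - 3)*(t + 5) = t^3 - 5*t^2 - 29*t + 105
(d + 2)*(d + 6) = d^2 + 8*d + 12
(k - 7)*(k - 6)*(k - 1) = k^3 - 14*k^2 + 55*k - 42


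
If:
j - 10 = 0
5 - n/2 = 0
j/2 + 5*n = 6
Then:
No Solution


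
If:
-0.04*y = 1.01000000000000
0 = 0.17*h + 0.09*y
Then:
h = 13.37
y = -25.25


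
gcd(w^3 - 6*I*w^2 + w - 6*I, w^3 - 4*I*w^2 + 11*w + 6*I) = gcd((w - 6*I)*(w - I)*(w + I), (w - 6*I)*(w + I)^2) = w^2 - 5*I*w + 6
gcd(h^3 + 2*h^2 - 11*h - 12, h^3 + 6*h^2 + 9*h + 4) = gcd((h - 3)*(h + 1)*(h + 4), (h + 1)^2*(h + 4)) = h^2 + 5*h + 4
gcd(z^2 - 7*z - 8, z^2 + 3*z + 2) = z + 1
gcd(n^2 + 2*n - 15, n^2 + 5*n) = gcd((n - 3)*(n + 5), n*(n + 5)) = n + 5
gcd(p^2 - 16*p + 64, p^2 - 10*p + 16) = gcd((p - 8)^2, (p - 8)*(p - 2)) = p - 8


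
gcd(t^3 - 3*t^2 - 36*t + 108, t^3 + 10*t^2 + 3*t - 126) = t^2 + 3*t - 18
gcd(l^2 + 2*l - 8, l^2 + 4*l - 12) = l - 2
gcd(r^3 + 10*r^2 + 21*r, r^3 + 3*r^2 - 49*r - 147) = r^2 + 10*r + 21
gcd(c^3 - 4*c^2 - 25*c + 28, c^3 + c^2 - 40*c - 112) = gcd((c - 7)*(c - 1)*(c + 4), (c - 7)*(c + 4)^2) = c^2 - 3*c - 28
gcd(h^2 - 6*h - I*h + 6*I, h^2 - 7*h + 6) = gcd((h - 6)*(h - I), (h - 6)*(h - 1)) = h - 6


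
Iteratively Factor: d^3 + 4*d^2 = (d)*(d^2 + 4*d) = d*(d + 4)*(d)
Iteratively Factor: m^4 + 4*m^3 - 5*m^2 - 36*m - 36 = (m + 2)*(m^3 + 2*m^2 - 9*m - 18) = (m + 2)^2*(m^2 - 9) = (m + 2)^2*(m + 3)*(m - 3)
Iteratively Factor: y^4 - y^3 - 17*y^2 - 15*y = (y + 1)*(y^3 - 2*y^2 - 15*y) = (y - 5)*(y + 1)*(y^2 + 3*y) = y*(y - 5)*(y + 1)*(y + 3)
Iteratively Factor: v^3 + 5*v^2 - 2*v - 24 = (v + 4)*(v^2 + v - 6) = (v - 2)*(v + 4)*(v + 3)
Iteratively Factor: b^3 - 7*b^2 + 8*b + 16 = (b + 1)*(b^2 - 8*b + 16) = (b - 4)*(b + 1)*(b - 4)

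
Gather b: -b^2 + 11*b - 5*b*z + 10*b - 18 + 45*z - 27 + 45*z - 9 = -b^2 + b*(21 - 5*z) + 90*z - 54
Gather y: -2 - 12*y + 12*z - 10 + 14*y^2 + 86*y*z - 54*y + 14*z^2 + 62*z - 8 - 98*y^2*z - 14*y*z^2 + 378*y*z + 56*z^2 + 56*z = y^2*(14 - 98*z) + y*(-14*z^2 + 464*z - 66) + 70*z^2 + 130*z - 20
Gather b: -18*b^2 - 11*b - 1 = -18*b^2 - 11*b - 1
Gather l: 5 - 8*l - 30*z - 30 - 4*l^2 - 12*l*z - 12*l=-4*l^2 + l*(-12*z - 20) - 30*z - 25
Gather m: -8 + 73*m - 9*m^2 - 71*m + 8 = -9*m^2 + 2*m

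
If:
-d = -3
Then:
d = 3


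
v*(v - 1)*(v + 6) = v^3 + 5*v^2 - 6*v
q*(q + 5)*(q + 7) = q^3 + 12*q^2 + 35*q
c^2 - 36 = (c - 6)*(c + 6)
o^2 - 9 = (o - 3)*(o + 3)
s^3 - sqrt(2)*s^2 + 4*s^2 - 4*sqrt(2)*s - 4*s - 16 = (s + 4)*(s - 2*sqrt(2))*(s + sqrt(2))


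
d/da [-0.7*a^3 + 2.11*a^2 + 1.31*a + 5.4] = -2.1*a^2 + 4.22*a + 1.31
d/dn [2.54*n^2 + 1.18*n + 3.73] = 5.08*n + 1.18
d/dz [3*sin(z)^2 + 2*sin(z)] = 2*(3*sin(z) + 1)*cos(z)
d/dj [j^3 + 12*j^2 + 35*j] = 3*j^2 + 24*j + 35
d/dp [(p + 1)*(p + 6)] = 2*p + 7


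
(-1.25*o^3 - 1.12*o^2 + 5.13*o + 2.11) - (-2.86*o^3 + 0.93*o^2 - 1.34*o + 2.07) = 1.61*o^3 - 2.05*o^2 + 6.47*o + 0.04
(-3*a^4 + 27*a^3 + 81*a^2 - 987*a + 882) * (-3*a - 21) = 9*a^5 - 18*a^4 - 810*a^3 + 1260*a^2 + 18081*a - 18522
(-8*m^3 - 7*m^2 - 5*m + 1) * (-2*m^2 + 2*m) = 16*m^5 - 2*m^4 - 4*m^3 - 12*m^2 + 2*m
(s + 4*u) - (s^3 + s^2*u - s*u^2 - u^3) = -s^3 - s^2*u + s*u^2 + s + u^3 + 4*u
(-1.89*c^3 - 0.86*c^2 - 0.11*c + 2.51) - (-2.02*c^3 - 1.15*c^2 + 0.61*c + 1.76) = 0.13*c^3 + 0.29*c^2 - 0.72*c + 0.75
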